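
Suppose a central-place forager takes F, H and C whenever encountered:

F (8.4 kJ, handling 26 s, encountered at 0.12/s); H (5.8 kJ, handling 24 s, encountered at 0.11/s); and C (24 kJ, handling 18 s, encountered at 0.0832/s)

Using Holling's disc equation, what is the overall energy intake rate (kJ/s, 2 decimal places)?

R = Σλ_iE_i / (1 + Σλ_ih_i)
Numerator: 0.12×8.4 + 0.11×5.8 + 0.0832×24 = 3.643
Denominator: 1 + 0.12×26 + 0.11×24 + 0.0832×18 = 8.258
R = 3.643/8.258 = 0.4411 kJ/s

0.44 kJ/s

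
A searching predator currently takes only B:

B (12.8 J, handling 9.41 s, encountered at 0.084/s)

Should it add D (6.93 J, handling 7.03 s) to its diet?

On B alone, R = ΣλE/(1+Σλh) = 1.075/1.79 = 0.6005 J/s.
D: E/h = 6.93/7.03 = 0.9858 J/s.
Since 0.9858 > R, including D increases the long-run rate.

Yes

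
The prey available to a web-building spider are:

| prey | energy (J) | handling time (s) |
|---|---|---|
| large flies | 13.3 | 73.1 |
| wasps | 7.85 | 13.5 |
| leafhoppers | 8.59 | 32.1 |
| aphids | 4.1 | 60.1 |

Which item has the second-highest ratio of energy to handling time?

In descending order of E/h:
wasps: 7.85/13.5 = 0.581 J/s
leafhoppers: 8.59/32.1 = 0.268 J/s
large flies: 13.3/73.1 = 0.182 J/s
aphids: 4.1/60.1 = 0.0682 J/s

leafhoppers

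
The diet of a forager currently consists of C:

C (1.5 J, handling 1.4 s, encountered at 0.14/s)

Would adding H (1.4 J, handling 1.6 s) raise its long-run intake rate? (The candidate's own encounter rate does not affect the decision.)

Current rate: (0.14×1.5)/(1 + 0.14×1.4) = 0.1756 J/s.
Profitability of H: 1.4/1.6 = 0.875 J/s.
0.875 > 0.1756, so adding H raises the average — include it.

Yes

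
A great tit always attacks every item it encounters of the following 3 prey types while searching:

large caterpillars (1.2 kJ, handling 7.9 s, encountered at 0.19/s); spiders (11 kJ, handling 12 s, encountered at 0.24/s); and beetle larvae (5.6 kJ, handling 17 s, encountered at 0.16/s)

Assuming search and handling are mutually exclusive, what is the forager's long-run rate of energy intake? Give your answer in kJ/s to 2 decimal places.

R = Σλ_iE_i / (1 + Σλ_ih_i)
Numerator: 0.19×1.2 + 0.24×11 + 0.16×5.6 = 3.764
Denominator: 1 + 0.19×7.9 + 0.24×12 + 0.16×17 = 8.101
R = 3.764/8.101 = 0.4646 kJ/s

0.46 kJ/s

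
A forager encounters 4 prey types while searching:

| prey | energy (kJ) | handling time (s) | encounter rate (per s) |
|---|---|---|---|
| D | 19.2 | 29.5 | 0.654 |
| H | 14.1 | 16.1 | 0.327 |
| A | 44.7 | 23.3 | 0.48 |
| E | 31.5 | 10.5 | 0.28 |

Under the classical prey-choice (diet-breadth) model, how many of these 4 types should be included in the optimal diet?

E/h in descending order: E 3, A 1.92, H 0.876, D 0.651 kJ/s. The optimal diet is the largest prefix of this list for which every included type satisfies E_i/h_i > R on the types above it.
Rate on top 1: 2.239. A: 1.92 < 2.239 → exclude; stop.
Optimal diet: E — 1 of 4 types.

1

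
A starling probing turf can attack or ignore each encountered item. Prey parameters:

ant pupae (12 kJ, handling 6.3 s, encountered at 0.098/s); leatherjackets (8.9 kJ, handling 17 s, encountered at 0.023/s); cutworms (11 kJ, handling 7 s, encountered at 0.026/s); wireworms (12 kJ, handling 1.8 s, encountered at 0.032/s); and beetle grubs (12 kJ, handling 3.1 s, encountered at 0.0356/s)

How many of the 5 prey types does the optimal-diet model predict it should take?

E/h in descending order: wireworms 6.67, beetle grubs 3.87, ant pupae 1.9, cutworms 1.57, leatherjackets 0.524 kJ/s. The optimal diet is the largest prefix of this list for which every included type satisfies E_i/h_i > R on the types above it.
Rate on top 1: 0.3631. beetle grubs: 3.87 > 0.3631 → include.
Rate on top 2: 0.6945. ant pupae: 1.9 > 0.6945 → include.
Rate on top 3: 1.113. cutworms: 1.57 > 1.113 → include.
Rate on top 4: 1.155. leatherjackets: 0.524 < 1.155 → exclude; stop.
Optimal diet: wireworms, beetle grubs, ant pupae, cutworms — 4 of 5 types.

4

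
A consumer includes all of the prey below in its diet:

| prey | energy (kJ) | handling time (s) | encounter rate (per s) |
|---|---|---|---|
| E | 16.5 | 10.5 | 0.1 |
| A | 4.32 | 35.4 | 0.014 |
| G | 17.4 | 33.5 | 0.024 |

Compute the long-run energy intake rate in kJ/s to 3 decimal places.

0.635 kJ/s

R = (0.1×16.5 + 0.014×4.32 + 0.024×17.4) / (1 + 0.1×10.5 + 0.014×35.4 + 0.024×33.5) = 2.128/3.35 = 0.6353 kJ/s.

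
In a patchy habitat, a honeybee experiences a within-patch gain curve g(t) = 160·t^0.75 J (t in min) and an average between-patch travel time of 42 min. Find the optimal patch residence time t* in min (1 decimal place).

126.0 min

Maximise g(t)/(T+t): set derivative to zero → g'(t)(T+t) = g(t).
g'(t) = 0.75·160·t^-0.25. Setting 0.75·160·t^-0.25 = 160·t^0.75/(42+t) gives 0.75(42+t) = t, so 0.25·t = 0.75×42.
t* = 0.75×42/0.25 = 126 min.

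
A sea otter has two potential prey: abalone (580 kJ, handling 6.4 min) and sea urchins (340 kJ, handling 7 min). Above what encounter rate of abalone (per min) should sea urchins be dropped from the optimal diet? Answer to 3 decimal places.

The zero-one rule: include sea urchins iff E₂/h₂ > λE₁/(1+λh₁). Equality gives the switch point.
λE₁h₂ = E₂ + λE₂h₁ ⇒ λ = E₂/(E₁h₂ − E₂h₁) = 340/(4060 − 2176) = 0.1805 per min.

0.180 per min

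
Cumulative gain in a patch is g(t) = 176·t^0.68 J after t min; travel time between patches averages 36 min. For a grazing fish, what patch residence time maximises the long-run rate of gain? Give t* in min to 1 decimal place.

By the marginal value theorem, leave when the instantaneous gain rate g'(t) equals the habitat-wide average g(t)/(T + t).
g'(t) = 0.68·176·t^-0.32. Setting 0.68·176·t^-0.32 = 176·t^0.68/(36+t) gives 0.68(36+t) = t, so 0.32·t = 0.68×36.
t* = 0.68×36/0.32 = 76.5 min.

76.5 min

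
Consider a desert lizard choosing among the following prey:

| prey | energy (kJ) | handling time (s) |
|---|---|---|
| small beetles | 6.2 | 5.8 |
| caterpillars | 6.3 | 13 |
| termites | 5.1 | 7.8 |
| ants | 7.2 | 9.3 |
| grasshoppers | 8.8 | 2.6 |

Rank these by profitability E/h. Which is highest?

In descending order of E/h:
grasshoppers: 8.8/2.6 = 3.38 kJ/s
small beetles: 6.2/5.8 = 1.07 kJ/s
ants: 7.2/9.3 = 0.774 kJ/s
termites: 5.1/7.8 = 0.654 kJ/s
caterpillars: 6.3/13 = 0.485 kJ/s

grasshoppers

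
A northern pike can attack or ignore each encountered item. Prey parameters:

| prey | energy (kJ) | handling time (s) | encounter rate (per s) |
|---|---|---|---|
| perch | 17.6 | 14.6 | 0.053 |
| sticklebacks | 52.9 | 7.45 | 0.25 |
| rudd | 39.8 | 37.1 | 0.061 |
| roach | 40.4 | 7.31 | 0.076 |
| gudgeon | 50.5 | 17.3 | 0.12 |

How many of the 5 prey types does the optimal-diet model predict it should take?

2

E/h in descending order: sticklebacks 7.1, roach 5.53, gudgeon 2.92, perch 1.21, rudd 1.07 kJ/s. The optimal diet is the largest prefix of this list for which every included type satisfies E_i/h_i > R on the types above it.
Rate on top 1: 4.62. roach: 5.53 > 4.62 → include.
Rate on top 2: 4.767. gudgeon: 2.92 < 4.767 → exclude; stop.
Optimal diet: sticklebacks, roach — 2 of 5 types.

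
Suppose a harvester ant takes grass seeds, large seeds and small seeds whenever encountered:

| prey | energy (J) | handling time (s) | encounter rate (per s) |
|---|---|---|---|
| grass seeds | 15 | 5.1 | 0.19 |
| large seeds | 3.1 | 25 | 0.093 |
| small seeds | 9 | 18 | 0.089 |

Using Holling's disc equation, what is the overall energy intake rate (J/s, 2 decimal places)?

0.67 J/s

R = Σλ_iE_i / (1 + Σλ_ih_i)
Numerator: 0.19×15 + 0.093×3.1 + 0.089×9 = 3.939
Denominator: 1 + 0.19×5.1 + 0.093×25 + 0.089×18 = 5.896
R = 3.939/5.896 = 0.6681 J/s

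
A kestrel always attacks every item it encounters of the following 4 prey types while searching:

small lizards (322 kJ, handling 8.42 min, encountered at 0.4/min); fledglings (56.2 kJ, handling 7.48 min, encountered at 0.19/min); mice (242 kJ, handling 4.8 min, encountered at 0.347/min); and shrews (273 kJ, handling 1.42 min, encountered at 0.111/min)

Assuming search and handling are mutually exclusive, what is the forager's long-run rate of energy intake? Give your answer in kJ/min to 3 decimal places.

R = (0.4×322 + 0.19×56.2 + 0.347×242 + 0.111×273) / (1 + 0.4×8.42 + 0.19×7.48 + 0.347×4.8 + 0.111×1.42) = 253.8/7.612 = 33.33 kJ/min.

33.334 kJ/min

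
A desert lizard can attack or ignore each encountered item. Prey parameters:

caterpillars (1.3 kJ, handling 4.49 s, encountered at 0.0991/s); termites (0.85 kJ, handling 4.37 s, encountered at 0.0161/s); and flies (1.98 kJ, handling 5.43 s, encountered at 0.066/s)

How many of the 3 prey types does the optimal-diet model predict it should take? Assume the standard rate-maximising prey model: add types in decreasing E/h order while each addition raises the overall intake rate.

Rank by E/h (kJ/s): flies 0.365, caterpillars 0.29, termites 0.195. Include each in turn until the next type's E/h falls below the running intake rate.
Rate on top 1: 0.0962. caterpillars: 0.29 > 0.0962 → include.
Rate on top 2: 0.1439. termites: 0.195 > 0.1439 → include.
Optimal diet: flies, caterpillars, termites — 3 of 3 types.

3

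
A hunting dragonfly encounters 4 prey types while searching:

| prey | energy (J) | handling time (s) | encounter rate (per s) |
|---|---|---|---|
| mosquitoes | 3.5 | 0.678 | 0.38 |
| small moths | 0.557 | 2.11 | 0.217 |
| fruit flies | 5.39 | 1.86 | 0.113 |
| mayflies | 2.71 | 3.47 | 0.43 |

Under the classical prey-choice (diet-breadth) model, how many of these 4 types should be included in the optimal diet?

E/h in descending order: mosquitoes 5.16, fruit flies 2.9, mayflies 0.781, small moths 0.264 J/s. The optimal diet is the largest prefix of this list for which every included type satisfies E_i/h_i > R on the types above it.
Rate on top 1: 1.058. fruit flies: 2.9 > 1.058 → include.
Rate on top 2: 1.321. mayflies: 0.781 < 1.321 → exclude; stop.
Optimal diet: mosquitoes, fruit flies — 2 of 4 types.

2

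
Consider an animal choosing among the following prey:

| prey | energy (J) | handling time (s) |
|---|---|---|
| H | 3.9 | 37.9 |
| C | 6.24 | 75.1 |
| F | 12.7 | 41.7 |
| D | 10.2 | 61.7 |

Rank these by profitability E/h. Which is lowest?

C

In descending order of E/h:
F: 12.7/41.7 = 0.305 J/s
D: 10.2/61.7 = 0.165 J/s
H: 3.9/37.9 = 0.103 J/s
C: 6.24/75.1 = 0.0831 J/s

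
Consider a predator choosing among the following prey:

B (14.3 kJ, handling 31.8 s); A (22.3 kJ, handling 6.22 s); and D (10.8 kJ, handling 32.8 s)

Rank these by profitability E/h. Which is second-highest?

In descending order of E/h:
A: 22.3/6.22 = 3.59 kJ/s
B: 14.3/31.8 = 0.45 kJ/s
D: 10.8/32.8 = 0.329 kJ/s

B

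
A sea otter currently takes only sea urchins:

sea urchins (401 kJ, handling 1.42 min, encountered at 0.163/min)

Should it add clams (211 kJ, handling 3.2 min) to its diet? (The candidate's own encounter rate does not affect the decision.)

Yes

Intake rate on the current diet: R = (0.163×401) / (1 + 0.163×1.42) = 65.36/1.231 = 53.08 kJ/min.
Profitability of clams: 211/3.2 = 65.94 kJ/min.
65.94 > 53.08, so adding clams raises the average — include it.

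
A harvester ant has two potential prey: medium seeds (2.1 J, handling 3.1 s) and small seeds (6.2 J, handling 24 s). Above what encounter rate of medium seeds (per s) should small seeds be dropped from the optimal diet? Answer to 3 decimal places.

0.199 per s

At the threshold, the rate on medium seeds alone equals the profitability of small seeds: λ·2.1/(1 + λ·3.1) = 6.2/24 = 0.2583.
Rearranging, λ(2.1 − 0.2583×3.1) = 0.2583, so λ = 0.2583/1.299 = 0.1988 per s.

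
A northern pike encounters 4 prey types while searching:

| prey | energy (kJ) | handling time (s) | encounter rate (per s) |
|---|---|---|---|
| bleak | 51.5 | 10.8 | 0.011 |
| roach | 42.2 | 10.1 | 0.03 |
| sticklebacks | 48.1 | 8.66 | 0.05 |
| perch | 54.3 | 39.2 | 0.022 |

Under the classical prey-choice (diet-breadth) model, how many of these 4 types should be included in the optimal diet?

3

Profitabilities (E/h, kJ/s): sticklebacks 5.55, bleak 4.77, roach 4.18, perch 1.39. Add prey in this order while the next type's profitability exceeds the intake rate on those already taken.
Rate on top 1: 1.678. bleak: 4.77 > 1.678 → include.
Rate on top 2: 1.915. roach: 4.18 > 1.915 → include.
Rate on top 3: 2.285. perch: 1.39 < 2.285 → exclude; stop.
Optimal diet: sticklebacks, bleak, roach — 3 of 4 types.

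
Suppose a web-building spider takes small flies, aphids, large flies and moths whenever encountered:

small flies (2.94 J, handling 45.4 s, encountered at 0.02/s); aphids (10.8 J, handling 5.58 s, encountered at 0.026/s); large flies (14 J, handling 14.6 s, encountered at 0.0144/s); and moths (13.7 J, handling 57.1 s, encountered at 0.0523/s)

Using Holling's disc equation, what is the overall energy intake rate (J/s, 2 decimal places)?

R = Σλ_iE_i / (1 + Σλ_ih_i)
Numerator: 0.02×2.94 + 0.026×10.8 + 0.0144×14 + 0.0523×13.7 = 1.258
Denominator: 1 + 0.02×45.4 + 0.026×5.58 + 0.0144×14.6 + 0.0523×57.1 = 5.25
R = 1.258/5.25 = 0.2396 J/s

0.24 J/s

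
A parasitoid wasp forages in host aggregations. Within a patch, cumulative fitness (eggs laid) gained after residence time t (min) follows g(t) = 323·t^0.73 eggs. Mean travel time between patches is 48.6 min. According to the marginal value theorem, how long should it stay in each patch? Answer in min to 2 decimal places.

131.40 min

By the marginal value theorem, leave when the instantaneous gain rate g'(t) equals the habitat-wide average g(t)/(T + t).
g'(t) = 0.73·323·t^-0.27. Setting 0.73·323·t^-0.27 = 323·t^0.73/(48.6+t) gives 0.73(48.6+t) = t, so 0.27·t = 0.73×48.6.
t* = 0.73×48.6/0.27 = 131.4 min.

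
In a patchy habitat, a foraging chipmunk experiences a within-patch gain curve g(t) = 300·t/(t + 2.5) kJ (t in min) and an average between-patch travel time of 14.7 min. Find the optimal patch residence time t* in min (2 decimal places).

Optimal t* satisfies g'(t*) = g(t*)/(T + t*).
g'(t) = 300·2.5/(t + 2.5)². Setting 300·2.5/(t+2.5)² = 300t/[(t+2.5)(14.7+t)] gives 2.5(14.7+t) = t(t+2.5), so t² = 2.5×14.7 = 36.75.
t* = √36.75 = 6.062 min.

6.06 min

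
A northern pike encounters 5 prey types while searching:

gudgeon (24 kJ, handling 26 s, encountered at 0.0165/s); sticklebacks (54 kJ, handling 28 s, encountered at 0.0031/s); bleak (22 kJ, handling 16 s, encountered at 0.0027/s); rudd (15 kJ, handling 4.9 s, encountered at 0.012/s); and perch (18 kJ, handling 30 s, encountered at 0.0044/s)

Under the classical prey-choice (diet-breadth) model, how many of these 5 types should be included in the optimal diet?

E/h in descending order: rudd 3.06, sticklebacks 1.93, bleak 1.38, gudgeon 0.923, perch 0.6 kJ/s. The optimal diet is the largest prefix of this list for which every included type satisfies E_i/h_i > R on the types above it.
Rate on top 1: 0.17. sticklebacks: 1.93 > 0.17 → include.
Rate on top 2: 0.3032. bleak: 1.38 > 0.3032 → include.
Rate on top 3: 0.3422. gudgeon: 0.923 > 0.3422 → include.
Rate on top 4: 0.4962. perch: 0.6 > 0.4962 → include.
Optimal diet: rudd, sticklebacks, bleak, gudgeon, perch — 5 of 5 types.

5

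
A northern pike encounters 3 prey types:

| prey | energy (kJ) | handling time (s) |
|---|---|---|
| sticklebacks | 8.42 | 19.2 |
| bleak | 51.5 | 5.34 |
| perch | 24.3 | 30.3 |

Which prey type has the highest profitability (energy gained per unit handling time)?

bleak

In descending order of E/h:
bleak: 51.5/5.34 = 9.64 kJ/s
perch: 24.3/30.3 = 0.802 kJ/s
sticklebacks: 8.42/19.2 = 0.439 kJ/s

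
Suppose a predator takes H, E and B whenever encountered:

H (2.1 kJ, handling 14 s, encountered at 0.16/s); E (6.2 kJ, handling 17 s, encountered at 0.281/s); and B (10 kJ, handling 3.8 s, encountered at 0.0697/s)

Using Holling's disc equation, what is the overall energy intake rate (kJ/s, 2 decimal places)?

0.34 kJ/s

R = (0.16×2.1 + 0.281×6.2 + 0.0697×10) / (1 + 0.16×14 + 0.281×17 + 0.0697×3.8) = 2.775/8.282 = 0.3351 kJ/s.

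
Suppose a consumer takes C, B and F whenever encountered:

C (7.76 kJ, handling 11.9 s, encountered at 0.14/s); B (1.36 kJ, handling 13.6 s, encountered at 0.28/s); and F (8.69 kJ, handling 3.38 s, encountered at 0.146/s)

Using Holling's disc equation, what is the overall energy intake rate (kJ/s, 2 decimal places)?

0.39 kJ/s

R = (0.14×7.76 + 0.28×1.36 + 0.146×8.69) / (1 + 0.14×11.9 + 0.28×13.6 + 0.146×3.38) = 2.736/6.967 = 0.3927 kJ/s.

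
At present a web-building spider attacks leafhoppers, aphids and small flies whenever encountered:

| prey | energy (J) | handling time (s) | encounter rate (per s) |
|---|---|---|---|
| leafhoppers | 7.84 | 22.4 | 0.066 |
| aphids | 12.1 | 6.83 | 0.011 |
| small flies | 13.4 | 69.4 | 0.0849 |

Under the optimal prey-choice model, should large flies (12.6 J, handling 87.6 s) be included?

No

On leafhoppers, aphids and small flies alone, R = ΣλE/(1+Σλh) = 1.788/8.446 = 0.2117 J/s.
large flies: E/h = 12.6/87.6 = 0.1438 J/s.
0.1438 < 0.2117, so adding large flies would lower the average — exclude it.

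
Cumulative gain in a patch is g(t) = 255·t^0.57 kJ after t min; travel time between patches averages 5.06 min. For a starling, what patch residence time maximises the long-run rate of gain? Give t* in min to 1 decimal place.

By the marginal value theorem, leave when the instantaneous gain rate g'(t) equals the habitat-wide average g(t)/(T + t).
g'(t) = 0.57·255·t^-0.43. Setting 0.57·255·t^-0.43 = 255·t^0.57/(5.06+t) gives 0.57(5.06+t) = t, so 0.43·t = 0.57×5.06.
t* = 0.57×5.06/0.43 = 6.707 min.

6.7 min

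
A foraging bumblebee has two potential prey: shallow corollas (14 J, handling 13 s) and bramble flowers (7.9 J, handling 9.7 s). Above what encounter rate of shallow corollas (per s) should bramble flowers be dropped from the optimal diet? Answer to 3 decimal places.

0.239 per s

At the threshold, the rate on shallow corollas alone equals the profitability of bramble flowers: λ·14/(1 + λ·13) = 7.9/9.7 = 0.8144.
Rearranging, λ(14 − 0.8144×13) = 0.8144, so λ = 0.8144/3.412 = 0.2387 per s.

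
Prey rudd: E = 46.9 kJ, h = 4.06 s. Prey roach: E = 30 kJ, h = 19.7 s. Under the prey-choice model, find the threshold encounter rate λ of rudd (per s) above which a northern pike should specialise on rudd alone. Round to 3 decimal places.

Drop roach once their profitability E₂/h₂ falls below the rate achievable on rudd alone: E₂/h₂ = λE₁/(1 + λh₁).
Solve for λ: λE₁h₂ = E₂(1 + λh₁) → λ(E₁h₂ − E₂h₁) = E₂ → λ = E₂/(E₁h₂ − E₂h₁).
λ = 30/(46.9×19.7 − 30×4.06) = 30/802.1 = 0.0374 per s.

0.037 per s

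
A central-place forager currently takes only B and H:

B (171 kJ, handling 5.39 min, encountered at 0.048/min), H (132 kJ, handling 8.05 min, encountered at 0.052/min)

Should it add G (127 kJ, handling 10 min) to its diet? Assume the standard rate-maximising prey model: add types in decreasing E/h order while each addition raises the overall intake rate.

On B and H alone, R = ΣλE/(1+Σλh) = 15.07/1.677 = 8.986 kJ/min.
G: E/h = 127/10 = 12.7 kJ/min.
Since 12.7 > R, including G increases the long-run rate.

Yes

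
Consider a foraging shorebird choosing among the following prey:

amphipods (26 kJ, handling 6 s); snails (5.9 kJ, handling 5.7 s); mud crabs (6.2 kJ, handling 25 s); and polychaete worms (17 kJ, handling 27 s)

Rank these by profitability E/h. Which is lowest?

mud crabs

Profitability E/h (kJ/s): amphipods = 26/6 = 4.33, snails = 5.9/5.7 = 1.04, mud crabs = 6.2/25 = 0.248, polychaete worms = 17/27 = 0.63.
Ranked: amphipods > snails > polychaete worms > mud crabs.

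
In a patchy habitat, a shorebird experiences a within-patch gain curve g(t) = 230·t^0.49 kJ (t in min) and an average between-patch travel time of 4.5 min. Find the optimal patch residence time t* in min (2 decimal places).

Optimal t* satisfies g'(t*) = g(t*)/(T + t*).
g'(t) = 0.49·230·t^-0.51. Setting 0.49·230·t^-0.51 = 230·t^0.49/(4.5+t) gives 0.49(4.5+t) = t, so 0.51·t = 0.49×4.5.
t* = 0.49×4.5/0.51 = 4.324 min.

4.32 min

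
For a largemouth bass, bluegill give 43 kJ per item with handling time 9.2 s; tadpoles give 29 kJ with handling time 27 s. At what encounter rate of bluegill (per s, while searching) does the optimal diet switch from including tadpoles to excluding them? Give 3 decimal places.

Drop tadpoles once their profitability E₂/h₂ falls below the rate achievable on bluegill alone: E₂/h₂ = λE₁/(1 + λh₁).
Solve for λ: λE₁h₂ = E₂(1 + λh₁) → λ(E₁h₂ − E₂h₁) = E₂ → λ = E₂/(E₁h₂ − E₂h₁).
λ = 29/(43×27 − 29×9.2) = 29/894.2 = 0.03243 per s.

0.032 per s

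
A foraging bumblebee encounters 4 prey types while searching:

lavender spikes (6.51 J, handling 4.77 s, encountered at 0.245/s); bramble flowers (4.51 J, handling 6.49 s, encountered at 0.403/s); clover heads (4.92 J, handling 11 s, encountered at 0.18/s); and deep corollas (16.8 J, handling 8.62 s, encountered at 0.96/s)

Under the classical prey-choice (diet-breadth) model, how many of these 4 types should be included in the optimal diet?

1

Rank by E/h (J/s): deep corollas 1.95, lavender spikes 1.36, bramble flowers 0.695, clover heads 0.447. Include each in turn until the next type's E/h falls below the running intake rate.
Rate on top 1: 1.739. lavender spikes: 1.36 < 1.739 → exclude; stop.
Optimal diet: deep corollas — 1 of 4 types.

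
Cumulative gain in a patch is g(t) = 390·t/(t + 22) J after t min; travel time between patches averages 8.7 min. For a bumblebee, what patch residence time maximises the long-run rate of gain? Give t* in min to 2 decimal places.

By the marginal value theorem, leave when the instantaneous gain rate g'(t) equals the habitat-wide average g(t)/(T + t).
g'(t) = 390·22/(t + 22)². Setting 390·22/(t+22)² = 390t/[(t+22)(8.7+t)] gives 22(8.7+t) = t(t+22), so t² = 22×8.7 = 191.4.
t* = √191.4 = 13.83 min.

13.83 min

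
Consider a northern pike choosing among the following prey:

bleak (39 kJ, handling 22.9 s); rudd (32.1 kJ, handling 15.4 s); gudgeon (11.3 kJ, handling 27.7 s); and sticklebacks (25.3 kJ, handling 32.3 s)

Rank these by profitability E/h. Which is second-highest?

In descending order of E/h:
rudd: 32.1/15.4 = 2.08 kJ/s
bleak: 39/22.9 = 1.7 kJ/s
sticklebacks: 25.3/32.3 = 0.783 kJ/s
gudgeon: 11.3/27.7 = 0.408 kJ/s

bleak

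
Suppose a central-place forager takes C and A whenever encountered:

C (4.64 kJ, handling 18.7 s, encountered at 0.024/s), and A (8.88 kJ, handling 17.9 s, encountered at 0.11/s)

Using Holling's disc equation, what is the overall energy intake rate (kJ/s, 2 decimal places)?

Energy encountered per unit search time: 0.024×4.64 + 0.11×8.88 = 1.088 kJ/s.
Handling time per unit search time: 0.024×18.7 + 0.11×17.9 = 2.418.
Rate = 1.088/(1 + 2.418) = 0.3184 kJ/s.

0.32 kJ/s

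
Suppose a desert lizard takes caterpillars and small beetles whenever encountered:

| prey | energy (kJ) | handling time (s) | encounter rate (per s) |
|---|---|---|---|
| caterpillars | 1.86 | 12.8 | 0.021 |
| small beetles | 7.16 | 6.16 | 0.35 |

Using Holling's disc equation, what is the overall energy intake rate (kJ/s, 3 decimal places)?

R = (0.021×1.86 + 0.35×7.16) / (1 + 0.021×12.8 + 0.35×6.16) = 2.545/3.425 = 0.7431 kJ/s.

0.743 kJ/s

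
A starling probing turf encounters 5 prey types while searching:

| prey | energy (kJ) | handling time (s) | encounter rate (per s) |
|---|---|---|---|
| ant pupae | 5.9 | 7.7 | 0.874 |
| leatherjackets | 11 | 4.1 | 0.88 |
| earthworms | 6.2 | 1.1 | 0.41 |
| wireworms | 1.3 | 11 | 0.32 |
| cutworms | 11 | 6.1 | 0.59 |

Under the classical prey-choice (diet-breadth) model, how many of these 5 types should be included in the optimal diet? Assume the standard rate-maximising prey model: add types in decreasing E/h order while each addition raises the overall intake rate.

2

Profitabilities (E/h, kJ/s): earthworms 5.64, leatherjackets 2.68, cutworms 1.8, ant pupae 0.766, wireworms 0.118. Add prey in this order while the next type's profitability exceeds the intake rate on those already taken.
Rate on top 1: 1.752. leatherjackets: 2.68 > 1.752 → include.
Rate on top 2: 2.416. cutworms: 1.8 < 2.416 → exclude; stop.
Optimal diet: earthworms, leatherjackets — 2 of 5 types.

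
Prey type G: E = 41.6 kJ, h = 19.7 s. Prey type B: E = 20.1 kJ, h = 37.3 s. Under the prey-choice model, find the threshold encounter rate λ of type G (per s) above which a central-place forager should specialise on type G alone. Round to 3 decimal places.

The zero-one rule: include type B iff E₂/h₂ > λE₁/(1+λh₁). Equality gives the switch point.
λE₁h₂ = E₂ + λE₂h₁ ⇒ λ = E₂/(E₁h₂ − E₂h₁) = 20.1/(1552 − 396) = 0.01739 per s.

0.017 per s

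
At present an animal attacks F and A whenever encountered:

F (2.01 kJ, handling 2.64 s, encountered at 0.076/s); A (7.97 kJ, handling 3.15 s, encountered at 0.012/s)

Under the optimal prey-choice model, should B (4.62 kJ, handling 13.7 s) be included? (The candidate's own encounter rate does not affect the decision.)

On F and A alone, R = ΣλE/(1+Σλh) = 0.2484/1.238 = 0.2006 kJ/s.
Profitability of B: 4.62/13.7 = 0.3372 kJ/s.
0.3372 > 0.2006, so adding B raises the average — include it.

Yes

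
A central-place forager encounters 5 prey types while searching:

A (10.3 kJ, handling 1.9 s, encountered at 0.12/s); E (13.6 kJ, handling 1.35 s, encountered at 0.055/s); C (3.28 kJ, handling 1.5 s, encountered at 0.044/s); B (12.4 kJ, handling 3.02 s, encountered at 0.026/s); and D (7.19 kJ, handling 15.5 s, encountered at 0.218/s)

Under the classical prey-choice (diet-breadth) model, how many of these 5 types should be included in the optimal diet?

Profitabilities (E/h, kJ/s): E 10.1, A 5.42, B 4.11, C 2.19, D 0.464. Add prey in this order while the next type's profitability exceeds the intake rate on those already taken.
Rate on top 1: 0.6963. A: 5.42 > 0.6963 → include.
Rate on top 2: 1.524. B: 4.11 > 1.524 → include.
Rate on top 3: 1.67. C: 2.19 > 1.67 → include.
Rate on top 4: 1.694. D: 0.464 < 1.694 → exclude; stop.
Optimal diet: E, A, B, C — 4 of 5 types.

4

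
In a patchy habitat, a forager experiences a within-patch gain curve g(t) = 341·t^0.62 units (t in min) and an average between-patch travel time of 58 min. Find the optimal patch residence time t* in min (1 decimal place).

94.6 min

Optimal t* satisfies g'(t*) = g(t*)/(T + t*).
g'(t) = 0.62·341·t^-0.38. Setting 0.62·341·t^-0.38 = 341·t^0.62/(58+t) gives 0.62(58+t) = t, so 0.38·t = 0.62×58.
t* = 0.62×58/0.38 = 94.63 min.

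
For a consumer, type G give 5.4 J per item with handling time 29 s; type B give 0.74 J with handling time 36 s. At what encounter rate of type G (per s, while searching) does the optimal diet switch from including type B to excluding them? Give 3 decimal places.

0.004 per s

The zero-one rule: include type B iff E₂/h₂ > λE₁/(1+λh₁). Equality gives the switch point.
λE₁h₂ = E₂ + λE₂h₁ ⇒ λ = E₂/(E₁h₂ − E₂h₁) = 0.74/(194.4 − 21.46) = 0.004279 per s.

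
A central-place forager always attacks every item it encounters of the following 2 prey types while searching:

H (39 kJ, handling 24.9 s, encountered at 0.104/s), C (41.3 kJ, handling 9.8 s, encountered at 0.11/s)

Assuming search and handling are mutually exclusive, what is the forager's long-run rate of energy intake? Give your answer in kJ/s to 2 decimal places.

R = Σλ_iE_i / (1 + Σλ_ih_i)
Numerator: 0.104×39 + 0.11×41.3 = 8.599
Denominator: 1 + 0.104×24.9 + 0.11×9.8 = 4.668
R = 8.599/4.668 = 1.842 kJ/s

1.84 kJ/s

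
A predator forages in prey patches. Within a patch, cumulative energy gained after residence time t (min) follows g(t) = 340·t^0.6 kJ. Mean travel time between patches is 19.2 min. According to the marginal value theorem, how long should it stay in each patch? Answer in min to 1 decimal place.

28.8 min

By the marginal value theorem, leave when the instantaneous gain rate g'(t) equals the habitat-wide average g(t)/(T + t).
g'(t) = 0.6·340·t^-0.4. Setting 0.6·340·t^-0.4 = 340·t^0.6/(19.2+t) gives 0.6(19.2+t) = t, so 0.40·t = 0.6×19.2.
t* = 0.6×19.2/0.40 = 28.8 min.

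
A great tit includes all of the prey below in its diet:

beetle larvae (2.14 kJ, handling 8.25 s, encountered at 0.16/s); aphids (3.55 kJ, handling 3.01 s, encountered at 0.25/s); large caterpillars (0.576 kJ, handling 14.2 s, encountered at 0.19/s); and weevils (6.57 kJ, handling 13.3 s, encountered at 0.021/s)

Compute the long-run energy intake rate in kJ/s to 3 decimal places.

0.244 kJ/s

R = (0.16×2.14 + 0.25×3.55 + 0.19×0.576 + 0.021×6.57) / (1 + 0.16×8.25 + 0.25×3.01 + 0.19×14.2 + 0.021×13.3) = 1.477/6.05 = 0.2442 kJ/s.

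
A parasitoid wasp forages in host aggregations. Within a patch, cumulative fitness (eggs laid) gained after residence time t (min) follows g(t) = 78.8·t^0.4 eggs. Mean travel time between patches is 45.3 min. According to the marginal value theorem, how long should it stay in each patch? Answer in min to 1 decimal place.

30.2 min

By the marginal value theorem, leave when the instantaneous gain rate g'(t) equals the habitat-wide average g(t)/(T + t).
g'(t) = 0.4·78.8·t^-0.6. Setting 0.4·78.8·t^-0.6 = 78.8·t^0.4/(45.3+t) gives 0.4(45.3+t) = t, so 0.60·t = 0.4×45.3.
t* = 0.4×45.3/0.60 = 30.2 min.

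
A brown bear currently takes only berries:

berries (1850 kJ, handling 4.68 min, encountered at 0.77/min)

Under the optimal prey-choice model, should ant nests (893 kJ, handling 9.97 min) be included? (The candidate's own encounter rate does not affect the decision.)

No

Intake rate on the current diet: R = (0.77×1850) / (1 + 0.77×4.68) = 1424/4.604 = 309.4 kJ/min.
Profitability of ant nests: 893/9.97 = 89.57 kJ/min.
Since 89.57 < R, time spent handling ant nests is better spent searching.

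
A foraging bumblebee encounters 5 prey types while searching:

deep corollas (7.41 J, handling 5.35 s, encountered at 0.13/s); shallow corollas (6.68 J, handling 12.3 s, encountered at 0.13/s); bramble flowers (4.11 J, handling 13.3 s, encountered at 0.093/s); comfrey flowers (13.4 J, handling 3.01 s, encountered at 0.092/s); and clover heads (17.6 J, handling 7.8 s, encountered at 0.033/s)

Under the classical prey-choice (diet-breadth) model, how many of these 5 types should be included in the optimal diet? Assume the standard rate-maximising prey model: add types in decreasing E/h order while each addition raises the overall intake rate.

3

E/h in descending order: comfrey flowers 4.45, clover heads 2.26, deep corollas 1.39, shallow corollas 0.543, bramble flowers 0.309 J/s. The optimal diet is the largest prefix of this list for which every included type satisfies E_i/h_i > R on the types above it.
Rate on top 1: 0.9654. clover heads: 2.26 > 0.9654 → include.
Rate on top 2: 1.182. deep corollas: 1.39 > 1.182 → include.
Rate on top 3: 1.245. shallow corollas: 0.543 < 1.245 → exclude; stop.
Optimal diet: comfrey flowers, clover heads, deep corollas — 3 of 5 types.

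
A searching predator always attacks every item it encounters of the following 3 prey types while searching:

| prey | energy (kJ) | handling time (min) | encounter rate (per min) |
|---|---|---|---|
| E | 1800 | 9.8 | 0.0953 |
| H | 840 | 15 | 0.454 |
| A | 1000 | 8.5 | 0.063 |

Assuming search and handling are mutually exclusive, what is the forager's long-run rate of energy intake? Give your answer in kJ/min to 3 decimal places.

R = Σλ_iE_i / (1 + Σλ_ih_i)
Numerator: 0.0953×1800 + 0.454×840 + 0.063×1000 = 615.9
Denominator: 1 + 0.0953×9.8 + 0.454×15 + 0.063×8.5 = 9.279
R = 615.9/9.279 = 66.37 kJ/min

66.373 kJ/min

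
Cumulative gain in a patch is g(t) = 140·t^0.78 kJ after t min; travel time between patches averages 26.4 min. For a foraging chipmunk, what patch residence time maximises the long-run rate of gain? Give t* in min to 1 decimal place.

By the marginal value theorem, leave when the instantaneous gain rate g'(t) equals the habitat-wide average g(t)/(T + t).
g'(t) = 0.78·140·t^-0.22. Setting 0.78·140·t^-0.22 = 140·t^0.78/(26.4+t) gives 0.78(26.4+t) = t, so 0.22·t = 0.78×26.4.
t* = 0.78×26.4/0.22 = 93.6 min.

93.6 min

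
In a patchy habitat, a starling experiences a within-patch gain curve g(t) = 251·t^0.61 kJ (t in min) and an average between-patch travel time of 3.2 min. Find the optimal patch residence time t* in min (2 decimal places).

By the marginal value theorem, leave when the instantaneous gain rate g'(t) equals the habitat-wide average g(t)/(T + t).
g'(t) = 0.61·251·t^-0.39. Setting 0.61·251·t^-0.39 = 251·t^0.61/(3.2+t) gives 0.61(3.2+t) = t, so 0.39·t = 0.61×3.2.
t* = 0.61×3.2/0.39 = 5.005 min.

5.01 min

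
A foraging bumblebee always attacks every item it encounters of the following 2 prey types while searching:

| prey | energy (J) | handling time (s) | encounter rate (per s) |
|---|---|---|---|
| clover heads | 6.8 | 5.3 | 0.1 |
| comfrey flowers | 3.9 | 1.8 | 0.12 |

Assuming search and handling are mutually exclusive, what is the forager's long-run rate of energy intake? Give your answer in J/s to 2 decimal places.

0.66 J/s

Energy encountered per unit search time: 0.1×6.8 + 0.12×3.9 = 1.148 J/s.
Handling time per unit search time: 0.1×5.3 + 0.12×1.8 = 0.746.
Rate = 1.148/(1 + 0.746) = 0.6575 J/s.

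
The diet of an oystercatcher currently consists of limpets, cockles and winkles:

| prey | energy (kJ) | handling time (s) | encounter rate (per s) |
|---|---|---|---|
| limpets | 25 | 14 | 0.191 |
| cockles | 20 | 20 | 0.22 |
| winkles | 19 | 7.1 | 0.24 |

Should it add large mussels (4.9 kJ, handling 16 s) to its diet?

Current rate: (0.191×25 + 0.22×20 + 0.24×19)/(1 + 0.191×14 + 0.22×20 + 0.24×7.1) = 1.405 kJ/s.
large mussels: E/h = 4.9/16 = 0.3063 kJ/s.
Since 0.3063 < R, time spent handling large mussels is better spent searching.

No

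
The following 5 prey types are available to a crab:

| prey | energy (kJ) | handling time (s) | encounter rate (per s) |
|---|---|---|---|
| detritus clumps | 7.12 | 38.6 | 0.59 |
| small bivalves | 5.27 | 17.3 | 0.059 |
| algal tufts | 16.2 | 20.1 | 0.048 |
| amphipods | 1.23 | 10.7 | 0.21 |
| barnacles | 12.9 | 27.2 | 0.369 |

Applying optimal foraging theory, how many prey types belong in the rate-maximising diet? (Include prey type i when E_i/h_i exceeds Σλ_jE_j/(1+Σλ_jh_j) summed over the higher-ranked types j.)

Rank by E/h (kJ/s): algal tufts 0.806, barnacles 0.474, small bivalves 0.305, detritus clumps 0.184, amphipods 0.115. Include each in turn until the next type's E/h falls below the running intake rate.
Rate on top 1: 0.3958. barnacles: 0.474 > 0.3958 → include.
Rate on top 2: 0.4614. small bivalves: 0.305 < 0.4614 → exclude; stop.
Optimal diet: algal tufts, barnacles — 2 of 5 types.

2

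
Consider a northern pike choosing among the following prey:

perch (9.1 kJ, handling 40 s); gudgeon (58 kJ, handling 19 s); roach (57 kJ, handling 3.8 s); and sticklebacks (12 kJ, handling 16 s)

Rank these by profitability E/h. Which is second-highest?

gudgeon

In descending order of E/h:
roach: 57/3.8 = 15 kJ/s
gudgeon: 58/19 = 3.05 kJ/s
sticklebacks: 12/16 = 0.75 kJ/s
perch: 9.1/40 = 0.227 kJ/s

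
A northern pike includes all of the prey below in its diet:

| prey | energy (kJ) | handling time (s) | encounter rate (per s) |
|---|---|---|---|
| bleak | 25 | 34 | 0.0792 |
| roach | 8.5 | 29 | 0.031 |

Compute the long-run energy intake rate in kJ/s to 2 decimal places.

R = (0.0792×25 + 0.031×8.5) / (1 + 0.0792×34 + 0.031×29) = 2.244/4.592 = 0.4886 kJ/s.

0.49 kJ/s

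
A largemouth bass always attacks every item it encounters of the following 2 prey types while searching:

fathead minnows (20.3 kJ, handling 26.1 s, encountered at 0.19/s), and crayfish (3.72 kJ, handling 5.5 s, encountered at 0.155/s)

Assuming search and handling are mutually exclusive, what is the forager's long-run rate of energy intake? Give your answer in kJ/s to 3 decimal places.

R = Σλ_iE_i / (1 + Σλ_ih_i)
Numerator: 0.19×20.3 + 0.155×3.72 = 4.434
Denominator: 1 + 0.19×26.1 + 0.155×5.5 = 6.812
R = 4.434/6.812 = 0.6509 kJ/s

0.651 kJ/s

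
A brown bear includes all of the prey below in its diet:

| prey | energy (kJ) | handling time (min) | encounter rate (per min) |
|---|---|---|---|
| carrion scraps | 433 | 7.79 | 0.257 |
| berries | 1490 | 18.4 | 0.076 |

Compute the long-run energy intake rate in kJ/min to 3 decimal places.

51.023 kJ/min

R = Σλ_iE_i / (1 + Σλ_ih_i)
Numerator: 0.257×433 + 0.076×1490 = 224.5
Denominator: 1 + 0.257×7.79 + 0.076×18.4 = 4.4
R = 224.5/4.4 = 51.02 kJ/min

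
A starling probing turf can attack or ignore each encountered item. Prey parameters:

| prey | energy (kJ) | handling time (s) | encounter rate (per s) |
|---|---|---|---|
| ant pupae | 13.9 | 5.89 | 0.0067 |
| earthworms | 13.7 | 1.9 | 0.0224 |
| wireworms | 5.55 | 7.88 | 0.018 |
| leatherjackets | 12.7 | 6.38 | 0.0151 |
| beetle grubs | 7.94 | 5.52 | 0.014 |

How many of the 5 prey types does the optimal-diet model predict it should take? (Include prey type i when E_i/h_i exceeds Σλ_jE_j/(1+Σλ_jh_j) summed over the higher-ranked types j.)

5

Profitabilities (E/h, kJ/s): earthworms 7.21, ant pupae 2.36, leatherjackets 1.99, beetle grubs 1.44, wireworms 0.704. Add prey in this order while the next type's profitability exceeds the intake rate on those already taken.
Rate on top 1: 0.2944. ant pupae: 2.36 > 0.2944 → include.
Rate on top 2: 0.3697. leatherjackets: 1.99 > 0.3697 → include.
Rate on top 3: 0.5022. beetle grubs: 1.44 > 0.5022 → include.
Rate on top 4: 0.5598. wireworms: 0.704 > 0.5598 → include.
Optimal diet: earthworms, ant pupae, leatherjackets, beetle grubs, wireworms — 5 of 5 types.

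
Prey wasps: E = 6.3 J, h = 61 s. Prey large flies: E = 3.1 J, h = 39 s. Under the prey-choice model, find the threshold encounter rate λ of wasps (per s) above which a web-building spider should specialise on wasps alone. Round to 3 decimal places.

Drop large flies once their profitability E₂/h₂ falls below the rate achievable on wasps alone: E₂/h₂ = λE₁/(1 + λh₁).
Solve for λ: λE₁h₂ = E₂(1 + λh₁) → λ(E₁h₂ − E₂h₁) = E₂ → λ = E₂/(E₁h₂ − E₂h₁).
λ = 3.1/(6.3×39 − 3.1×61) = 3.1/56.6 = 0.05477 per s.

0.055 per s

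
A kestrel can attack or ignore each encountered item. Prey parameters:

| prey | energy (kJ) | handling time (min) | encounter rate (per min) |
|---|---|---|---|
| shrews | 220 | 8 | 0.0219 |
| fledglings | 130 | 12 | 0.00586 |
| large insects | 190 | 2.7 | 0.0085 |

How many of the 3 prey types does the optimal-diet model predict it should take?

Rank by E/h (kJ/min): large insects 70.4, shrews 27.5, fledglings 10.8. Include each in turn until the next type's E/h falls below the running intake rate.
Rate on top 1: 1.579. shrews: 27.5 > 1.579 → include.
Rate on top 2: 5.369. fledglings: 10.8 > 5.369 → include.
Optimal diet: large insects, shrews, fledglings — 3 of 3 types.

3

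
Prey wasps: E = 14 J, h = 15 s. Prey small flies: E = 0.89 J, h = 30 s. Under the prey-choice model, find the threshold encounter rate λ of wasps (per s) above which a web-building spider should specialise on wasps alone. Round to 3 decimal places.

0.002 per s

The zero-one rule: include small flies iff E₂/h₂ > λE₁/(1+λh₁). Equality gives the switch point.
λE₁h₂ = E₂ + λE₂h₁ ⇒ λ = E₂/(E₁h₂ − E₂h₁) = 0.89/(420 − 13.35) = 0.002189 per s.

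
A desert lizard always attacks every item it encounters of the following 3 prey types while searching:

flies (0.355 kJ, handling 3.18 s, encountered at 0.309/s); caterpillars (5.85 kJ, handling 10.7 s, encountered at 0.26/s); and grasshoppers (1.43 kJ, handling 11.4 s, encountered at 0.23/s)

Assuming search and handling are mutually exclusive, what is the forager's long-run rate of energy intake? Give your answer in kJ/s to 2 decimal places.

Energy encountered per unit search time: 0.309×0.355 + 0.26×5.85 + 0.23×1.43 = 1.96 kJ/s.
Handling time per unit search time: 0.309×3.18 + 0.26×10.7 + 0.23×11.4 = 6.387.
Rate = 1.96/(1 + 6.387) = 0.2653 kJ/s.

0.27 kJ/s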